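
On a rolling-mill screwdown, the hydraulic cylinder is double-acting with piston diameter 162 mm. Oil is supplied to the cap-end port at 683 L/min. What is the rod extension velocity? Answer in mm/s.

Cap-side area A_cap = π/4 × (162 mm)² = 20610 mm^2
v = Q / A

v ≈ 552 mm/s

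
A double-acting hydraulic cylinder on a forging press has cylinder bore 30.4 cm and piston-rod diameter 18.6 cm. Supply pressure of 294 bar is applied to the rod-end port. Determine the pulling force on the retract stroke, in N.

Rod-side annular area A_ann = π/4 × (30.4² − 18.6²) = 454.1 cm^2
On retraction the pressure acts on the annular area (bore minus rod).
F = P × A_ann

F ≈ 1.34e6 N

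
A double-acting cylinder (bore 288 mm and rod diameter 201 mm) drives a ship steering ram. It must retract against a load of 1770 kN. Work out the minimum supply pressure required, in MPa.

P ≈ 53.0 MPa

Rod-side annular area A_ann = π/4 × (288² − 201²) = 33410 mm^2
Retraction: pressure acts on the annular area.
P = F / A = 1770 kN / A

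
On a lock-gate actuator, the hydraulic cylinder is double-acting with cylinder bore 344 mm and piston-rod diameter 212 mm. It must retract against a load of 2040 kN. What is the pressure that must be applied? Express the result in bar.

P ≈ 354 bar

Rod-side annular area A_ann = π/4 × (344² − 212²) = 57640 mm^2
Retraction: pressure acts on the annular area.
P = F / A = 2040 kN / A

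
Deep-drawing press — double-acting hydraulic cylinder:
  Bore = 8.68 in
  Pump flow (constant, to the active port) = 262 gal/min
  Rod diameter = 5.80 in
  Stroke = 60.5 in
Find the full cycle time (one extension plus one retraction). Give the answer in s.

t ≈ 5.51 s

Cap-side area A_cap = π/4 × (8.68 in)² = 59.17 in^2
Rod-side annular area A_ann = π/4 × (8.68² − 5.80²) = 32.75 in^2
t_ext = A_cap·L/Q = 3.549 s
t_ret = A_ann·L/Q = 1.964 s
t_cycle = t_ext + t_ret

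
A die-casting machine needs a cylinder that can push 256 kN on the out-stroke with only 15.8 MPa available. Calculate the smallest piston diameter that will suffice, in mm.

D ≈ 144 mm

Extension force acts on the full piston face: F = P × (π/4)D².
D = √(4F / (πP)) = √(4 × 256 kN / (π × 15.8 MPa))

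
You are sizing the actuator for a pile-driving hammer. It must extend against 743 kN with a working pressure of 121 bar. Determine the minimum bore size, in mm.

Extension force acts on the full piston face: F = P × (π/4)D².
D = √(4F / (πP)) = √(4 × 743 kN / (π × 121 bar))

D ≈ 280 mm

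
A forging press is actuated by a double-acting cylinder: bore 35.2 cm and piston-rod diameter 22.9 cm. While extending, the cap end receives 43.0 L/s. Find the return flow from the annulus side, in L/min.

Q_out ≈ 1490 L/min

Cap-side area A_cap = π/4 × (35.2 cm)² = 973.1 cm^2
Rod-side annular area A_ann = π/4 × (35.2² − 22.9²) = 561.3 cm^2
Piston speed v = Q_in/A_cap; rod-end outflow Q_out = v × A_ann = Q_in × A_ann/A_cap.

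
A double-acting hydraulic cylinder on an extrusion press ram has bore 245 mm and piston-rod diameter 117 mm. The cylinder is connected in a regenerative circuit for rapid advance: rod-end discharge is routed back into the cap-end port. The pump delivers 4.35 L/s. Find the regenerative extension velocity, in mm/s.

In regeneration the rod-end outflow joins the pump flow into the cap end, so the net volume the pump must supply per unit advance equals the rod cross-section area.
Rod cross-section A_rod = π/4 × (117 mm)² = 10750 mm^2
v = Q_pump / A_rod

v ≈ 405 mm/s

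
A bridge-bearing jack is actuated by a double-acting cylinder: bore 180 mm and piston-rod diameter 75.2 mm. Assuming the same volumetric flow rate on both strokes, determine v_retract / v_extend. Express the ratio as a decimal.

Cap-side area A_cap = π/4 × (180 mm)² = 25450 mm^2
Rod-side annular area A_ann = π/4 × (180² − 75.2²) = 21010 mm^2
For equal Q, v ∝ 1/A, so v_ret/v_ext = A_cap/A_ann.

v_ret/v_ext ≈ 1.21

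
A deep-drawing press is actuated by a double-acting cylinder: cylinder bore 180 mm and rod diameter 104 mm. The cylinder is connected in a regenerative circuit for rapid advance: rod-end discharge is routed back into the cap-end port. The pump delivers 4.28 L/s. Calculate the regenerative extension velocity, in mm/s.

In regeneration the rod-end outflow joins the pump flow into the cap end, so the net volume the pump must supply per unit advance equals the rod cross-section area.
Rod cross-section A_rod = π/4 × (104 mm)² = 8495 mm^2
v = Q_pump / A_rod

v ≈ 504 mm/s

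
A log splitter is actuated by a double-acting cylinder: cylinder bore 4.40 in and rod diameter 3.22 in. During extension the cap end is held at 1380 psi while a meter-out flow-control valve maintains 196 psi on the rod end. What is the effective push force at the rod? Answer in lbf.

F ≈ 19600 lbf

Cap-side area A_cap = π/4 × (4.40 in)² = 15.21 in^2
Rod-side annular area A_ann = π/4 × (4.40² − 3.22²) = 7.062 in^2
Net thrust = P_cap·A_cap − P_rod·A_ann = 20980 lbf − 1384 lbf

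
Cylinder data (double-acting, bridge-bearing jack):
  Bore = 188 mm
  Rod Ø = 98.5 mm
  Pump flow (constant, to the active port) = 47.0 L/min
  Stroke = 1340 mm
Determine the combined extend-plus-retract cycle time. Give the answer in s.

t ≈ 81.9 s

Cap-side area A_cap = π/4 × (188 mm)² = 27760 mm^2
Rod-side annular area A_ann = π/4 × (188² − 98.5²) = 20140 mm^2
t_ext = A_cap·L/Q = 47.49 s
t_ret = A_ann·L/Q = 34.45 s
t_cycle = t_ext + t_ret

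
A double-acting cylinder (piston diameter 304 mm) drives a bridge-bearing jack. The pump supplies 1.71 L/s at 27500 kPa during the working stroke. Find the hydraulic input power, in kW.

W ≈ 47.0 kW

Hydraulic power = P × Q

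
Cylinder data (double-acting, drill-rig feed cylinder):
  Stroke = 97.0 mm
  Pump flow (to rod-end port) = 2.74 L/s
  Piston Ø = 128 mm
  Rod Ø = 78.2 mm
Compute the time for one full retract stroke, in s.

Rod-side annular area A_ann = π/4 × (128² − 78.2²) = 8065 mm^2
Swept volume V = A × L; t = V / Q = A·L / Q

t ≈ 0.286 s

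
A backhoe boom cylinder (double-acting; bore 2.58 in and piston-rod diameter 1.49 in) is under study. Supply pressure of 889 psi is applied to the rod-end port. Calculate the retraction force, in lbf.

Rod-side annular area A_ann = π/4 × (2.58² − 1.49²) = 3.484 in^2
On retraction the pressure acts on the annular area (bore minus rod).
F = P × A_ann

F ≈ 3100 lbf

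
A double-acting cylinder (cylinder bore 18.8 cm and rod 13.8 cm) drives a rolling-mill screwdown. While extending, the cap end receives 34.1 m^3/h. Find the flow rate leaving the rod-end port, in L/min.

Cap-side area A_cap = π/4 × (18.8 cm)² = 277.6 cm^2
Rod-side annular area A_ann = π/4 × (18.8² − 13.8²) = 128.0 cm^2
Piston speed v = Q_in/A_cap; rod-end outflow Q_out = v × A_ann = Q_in × A_ann/A_cap.

Q_out ≈ 262 L/min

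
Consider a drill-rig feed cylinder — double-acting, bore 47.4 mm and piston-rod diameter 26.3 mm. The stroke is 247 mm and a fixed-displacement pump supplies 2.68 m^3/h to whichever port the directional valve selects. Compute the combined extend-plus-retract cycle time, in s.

t ≈ 0.991 s

Cap-side area A_cap = π/4 × (47.4 mm)² = 1765 mm^2
Rod-side annular area A_ann = π/4 × (47.4² − 26.3²) = 1221 mm^2
t_ext = A_cap·L/Q = 0.5855 s
t_ret = A_ann·L/Q = 0.4052 s
t_cycle = t_ext + t_ret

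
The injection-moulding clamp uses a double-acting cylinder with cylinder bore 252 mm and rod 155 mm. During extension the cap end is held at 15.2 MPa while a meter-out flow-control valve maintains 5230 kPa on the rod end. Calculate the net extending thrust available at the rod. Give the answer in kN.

Cap-side area A_cap = π/4 × (252 mm)² = 49880 mm^2
Rod-side annular area A_ann = π/4 × (252² − 155²) = 31010 mm^2
Net thrust = P_cap·A_cap − P_rod·A_ann = 758.1 kN − 162.2 kN

F ≈ 596 kN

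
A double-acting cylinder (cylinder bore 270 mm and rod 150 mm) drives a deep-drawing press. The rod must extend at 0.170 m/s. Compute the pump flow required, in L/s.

Q ≈ 9.73 L/s

Cap-side area A_cap = π/4 × (270 mm)² = 57260 mm^2
Q = A × v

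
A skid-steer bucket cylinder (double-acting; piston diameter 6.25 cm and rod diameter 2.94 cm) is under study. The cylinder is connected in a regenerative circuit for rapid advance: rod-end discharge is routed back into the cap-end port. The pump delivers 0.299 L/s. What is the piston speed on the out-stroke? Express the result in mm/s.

In regeneration the rod-end outflow joins the pump flow into the cap end, so the net volume the pump must supply per unit advance equals the rod cross-section area.
Rod cross-section A_rod = π/4 × (2.94 cm)² = 6.789 cm^2
v = Q_pump / A_rod

v ≈ 440 mm/s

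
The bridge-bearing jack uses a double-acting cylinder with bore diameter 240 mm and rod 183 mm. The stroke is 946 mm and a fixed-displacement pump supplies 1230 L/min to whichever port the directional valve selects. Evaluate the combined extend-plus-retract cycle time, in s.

t ≈ 2.96 s

Cap-side area A_cap = π/4 × (240 mm)² = 45240 mm^2
Rod-side annular area A_ann = π/4 × (240² − 183²) = 18940 mm^2
t_ext = A_cap·L/Q = 2.088 s
t_ret = A_ann·L/Q = 0.8739 s
t_cycle = t_ext + t_ret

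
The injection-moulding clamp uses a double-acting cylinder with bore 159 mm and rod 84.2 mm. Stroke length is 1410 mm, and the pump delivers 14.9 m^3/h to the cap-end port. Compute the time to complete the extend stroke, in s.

t ≈ 6.76 s

Cap-side area A_cap = π/4 × (159 mm)² = 19860 mm^2
Swept volume V = A × L; t = V / Q = A·L / Q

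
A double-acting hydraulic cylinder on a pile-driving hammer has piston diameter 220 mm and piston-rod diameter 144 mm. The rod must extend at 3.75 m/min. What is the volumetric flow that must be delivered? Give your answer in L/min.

Q ≈ 143 L/min

Cap-side area A_cap = π/4 × (220 mm)² = 38010 mm^2
Q = A × v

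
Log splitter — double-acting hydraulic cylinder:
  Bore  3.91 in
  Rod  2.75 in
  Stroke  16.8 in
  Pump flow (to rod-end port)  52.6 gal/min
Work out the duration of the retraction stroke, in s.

Rod-side annular area A_ann = π/4 × (3.91² − 2.75²) = 6.068 in^2
Swept volume V = A × L; t = V / Q = A·L / Q

t ≈ 0.503 s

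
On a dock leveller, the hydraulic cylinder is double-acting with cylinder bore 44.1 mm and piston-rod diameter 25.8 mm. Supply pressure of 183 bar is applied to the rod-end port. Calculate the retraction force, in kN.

F ≈ 18.4 kN

Rod-side annular area A_ann = π/4 × (44.1² − 25.8²) = 1005 mm^2
On retraction the pressure acts on the annular area (bore minus rod).
F = P × A_ann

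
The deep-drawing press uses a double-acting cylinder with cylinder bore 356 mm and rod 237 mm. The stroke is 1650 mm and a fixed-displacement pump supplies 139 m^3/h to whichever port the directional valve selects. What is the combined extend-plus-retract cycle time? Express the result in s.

t ≈ 6.62 s

Cap-side area A_cap = π/4 × (356 mm)² = 99540 mm^2
Rod-side annular area A_ann = π/4 × (356² − 237²) = 55420 mm^2
t_ext = A_cap·L/Q = 4.254 s
t_ret = A_ann·L/Q = 2.368 s
t_cycle = t_ext + t_ret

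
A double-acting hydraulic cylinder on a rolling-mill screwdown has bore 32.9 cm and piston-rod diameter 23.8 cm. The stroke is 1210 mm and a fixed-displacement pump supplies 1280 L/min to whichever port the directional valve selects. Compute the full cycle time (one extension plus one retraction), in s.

t ≈ 7.12 s

Cap-side area A_cap = π/4 × (32.9 cm)² = 850.1 cm^2
Rod-side annular area A_ann = π/4 × (32.9² − 23.8²) = 405.2 cm^2
t_ext = A_cap·L/Q = 4.822 s
t_ret = A_ann·L/Q = 2.298 s
t_cycle = t_ext + t_ret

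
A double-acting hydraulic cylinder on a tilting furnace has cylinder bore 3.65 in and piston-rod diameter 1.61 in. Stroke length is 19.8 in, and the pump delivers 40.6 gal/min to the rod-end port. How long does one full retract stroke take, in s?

Rod-side annular area A_ann = π/4 × (3.65² − 1.61²) = 8.428 in^2
Swept volume V = A × L; t = V / Q = A·L / Q

t ≈ 1.07 s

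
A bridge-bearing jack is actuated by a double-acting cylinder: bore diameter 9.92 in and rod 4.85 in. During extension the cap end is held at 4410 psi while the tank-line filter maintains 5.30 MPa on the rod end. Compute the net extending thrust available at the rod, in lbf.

F ≈ 2.96e5 lbf

Cap-side area A_cap = π/4 × (9.92 in)² = 77.29 in^2
Rod-side annular area A_ann = π/4 × (9.92² − 4.85²) = 58.81 in^2
Net thrust = P_cap·A_cap − P_rod·A_ann = 3.408e5 lbf − 45210 lbf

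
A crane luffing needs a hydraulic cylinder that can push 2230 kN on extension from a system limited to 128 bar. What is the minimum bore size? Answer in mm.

Extension force acts on the full piston face: F = P × (π/4)D².
D = √(4F / (πP)) = √(4 × 2230 kN / (π × 128 bar))

D ≈ 471 mm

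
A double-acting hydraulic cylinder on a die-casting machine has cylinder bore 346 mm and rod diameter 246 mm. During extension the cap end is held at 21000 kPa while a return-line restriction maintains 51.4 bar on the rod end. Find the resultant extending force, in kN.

F ≈ 1740 kN

Cap-side area A_cap = π/4 × (346 mm)² = 94020 mm^2
Rod-side annular area A_ann = π/4 × (346² − 246²) = 46500 mm^2
Net thrust = P_cap·A_cap − P_rod·A_ann = 1975 kN − 239.0 kN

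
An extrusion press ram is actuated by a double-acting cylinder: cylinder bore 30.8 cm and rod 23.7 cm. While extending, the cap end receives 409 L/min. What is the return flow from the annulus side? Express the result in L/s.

Q_out ≈ 2.78 L/s

Cap-side area A_cap = π/4 × (30.8 cm)² = 745.1 cm^2
Rod-side annular area A_ann = π/4 × (30.8² − 23.7²) = 303.9 cm^2
Piston speed v = Q_in/A_cap; rod-end outflow Q_out = v × A_ann = Q_in × A_ann/A_cap.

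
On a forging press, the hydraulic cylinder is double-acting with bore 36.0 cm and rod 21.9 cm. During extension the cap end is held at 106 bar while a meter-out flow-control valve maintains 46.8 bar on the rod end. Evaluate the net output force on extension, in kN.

Cap-side area A_cap = π/4 × (36.0 cm)² = 1018 cm^2
Rod-side annular area A_ann = π/4 × (36.0² − 21.9²) = 641.2 cm^2
Net thrust = P_cap·A_cap − P_rod·A_ann = 1079 kN − 300.1 kN

F ≈ 779 kN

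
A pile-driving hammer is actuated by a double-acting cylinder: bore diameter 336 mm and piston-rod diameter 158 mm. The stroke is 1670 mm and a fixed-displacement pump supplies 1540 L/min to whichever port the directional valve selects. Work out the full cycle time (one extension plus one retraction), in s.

t ≈ 10.3 s

Cap-side area A_cap = π/4 × (336 mm)² = 88670 mm^2
Rod-side annular area A_ann = π/4 × (336² − 158²) = 69060 mm^2
t_ext = A_cap·L/Q = 5.769 s
t_ret = A_ann·L/Q = 4.493 s
t_cycle = t_ext + t_ret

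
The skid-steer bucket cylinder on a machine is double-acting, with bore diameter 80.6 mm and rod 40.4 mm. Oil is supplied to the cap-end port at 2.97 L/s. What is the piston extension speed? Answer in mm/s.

Cap-side area A_cap = π/4 × (80.6 mm)² = 5102 mm^2
v = Q / A

v ≈ 582 mm/s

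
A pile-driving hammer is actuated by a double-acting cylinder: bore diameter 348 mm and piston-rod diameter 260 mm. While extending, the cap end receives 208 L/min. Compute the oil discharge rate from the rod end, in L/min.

Cap-side area A_cap = π/4 × (348 mm)² = 95110 mm^2
Rod-side annular area A_ann = π/4 × (348² − 260²) = 42020 mm^2
Piston speed v = Q_in/A_cap; rod-end outflow Q_out = v × A_ann = Q_in × A_ann/A_cap.

Q_out ≈ 91.9 L/min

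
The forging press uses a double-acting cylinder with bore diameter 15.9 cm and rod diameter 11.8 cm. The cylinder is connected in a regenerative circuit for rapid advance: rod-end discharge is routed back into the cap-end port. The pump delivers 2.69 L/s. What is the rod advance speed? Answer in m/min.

In regeneration the rod-end outflow joins the pump flow into the cap end, so the net volume the pump must supply per unit advance equals the rod cross-section area.
Rod cross-section A_rod = π/4 × (11.8 cm)² = 109.4 cm^2
v = Q_pump / A_rod

v ≈ 14.8 m/min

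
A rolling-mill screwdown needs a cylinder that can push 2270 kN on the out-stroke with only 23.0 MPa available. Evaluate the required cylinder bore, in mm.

Extension force acts on the full piston face: F = P × (π/4)D².
D = √(4F / (πP)) = √(4 × 2270 kN / (π × 23.0 MPa))

D ≈ 354 mm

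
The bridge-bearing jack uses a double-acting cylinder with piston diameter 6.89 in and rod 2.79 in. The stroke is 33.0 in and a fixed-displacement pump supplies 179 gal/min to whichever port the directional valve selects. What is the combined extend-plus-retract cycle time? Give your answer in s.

Cap-side area A_cap = π/4 × (6.89 in)² = 37.28 in^2
Rod-side annular area A_ann = π/4 × (6.89² − 2.79²) = 31.17 in^2
t_ext = A_cap·L/Q = 1.785 s
t_ret = A_ann·L/Q = 1.493 s
t_cycle = t_ext + t_ret

t ≈ 3.28 s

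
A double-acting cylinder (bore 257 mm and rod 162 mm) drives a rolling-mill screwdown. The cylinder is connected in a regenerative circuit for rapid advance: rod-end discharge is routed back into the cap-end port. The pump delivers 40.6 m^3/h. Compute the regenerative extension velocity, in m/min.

In regeneration the rod-end outflow joins the pump flow into the cap end, so the net volume the pump must supply per unit advance equals the rod cross-section area.
Rod cross-section A_rod = π/4 × (162 mm)² = 20610 mm^2
v = Q_pump / A_rod

v ≈ 32.8 m/min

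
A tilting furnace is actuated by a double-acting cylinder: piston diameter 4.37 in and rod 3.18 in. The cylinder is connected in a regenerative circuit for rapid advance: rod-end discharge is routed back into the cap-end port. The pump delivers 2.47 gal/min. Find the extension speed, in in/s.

In regeneration the rod-end outflow joins the pump flow into the cap end, so the net volume the pump must supply per unit advance equals the rod cross-section area.
Rod cross-section A_rod = π/4 × (3.18 in)² = 7.942 in^2
v = Q_pump / A_rod

v ≈ 1.20 in/s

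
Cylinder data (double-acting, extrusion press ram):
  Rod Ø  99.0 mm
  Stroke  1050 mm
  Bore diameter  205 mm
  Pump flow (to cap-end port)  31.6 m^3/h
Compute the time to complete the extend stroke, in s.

t ≈ 3.95 s

Cap-side area A_cap = π/4 × (205 mm)² = 33010 mm^2
Swept volume V = A × L; t = V / Q = A·L / Q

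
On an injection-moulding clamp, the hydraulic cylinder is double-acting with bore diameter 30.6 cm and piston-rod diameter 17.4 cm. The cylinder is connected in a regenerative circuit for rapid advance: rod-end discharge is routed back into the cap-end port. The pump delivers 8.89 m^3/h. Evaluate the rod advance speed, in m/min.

v ≈ 6.23 m/min

In regeneration the rod-end outflow joins the pump flow into the cap end, so the net volume the pump must supply per unit advance equals the rod cross-section area.
Rod cross-section A_rod = π/4 × (17.4 cm)² = 237.8 cm^2
v = Q_pump / A_rod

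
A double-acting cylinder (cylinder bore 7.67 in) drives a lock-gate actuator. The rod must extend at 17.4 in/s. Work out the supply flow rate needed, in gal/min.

Q ≈ 209 gal/min

Cap-side area A_cap = π/4 × (7.67 in)² = 46.20 in^2
Q = A × v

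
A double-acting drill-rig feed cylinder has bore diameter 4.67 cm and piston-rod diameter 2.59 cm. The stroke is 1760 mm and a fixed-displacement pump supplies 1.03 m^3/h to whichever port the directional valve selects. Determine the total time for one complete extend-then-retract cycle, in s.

t ≈ 17.8 s

Cap-side area A_cap = π/4 × (4.67 cm)² = 17.13 cm^2
Rod-side annular area A_ann = π/4 × (4.67² − 2.59²) = 11.86 cm^2
t_ext = A_cap·L/Q = 10.54 s
t_ret = A_ann·L/Q = 7.296 s
t_cycle = t_ext + t_ret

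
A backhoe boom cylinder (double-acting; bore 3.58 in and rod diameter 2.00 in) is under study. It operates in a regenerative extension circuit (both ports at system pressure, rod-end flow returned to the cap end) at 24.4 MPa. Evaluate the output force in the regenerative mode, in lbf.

F ≈ 11100 lbf

With equal pressure on both faces, forces on the annular region cancel; the net push is pressure × rod cross-section.
Rod cross-section A_rod = π/4 × (2.00 in)² = 3.142 in^2
F = P × A_rod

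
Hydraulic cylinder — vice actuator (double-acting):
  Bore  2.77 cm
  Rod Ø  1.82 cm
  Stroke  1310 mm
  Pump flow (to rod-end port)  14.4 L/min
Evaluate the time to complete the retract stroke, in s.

Rod-side annular area A_ann = π/4 × (2.77² − 1.82²) = 3.425 cm^2
Swept volume V = A × L; t = V / Q = A·L / Q

t ≈ 1.87 s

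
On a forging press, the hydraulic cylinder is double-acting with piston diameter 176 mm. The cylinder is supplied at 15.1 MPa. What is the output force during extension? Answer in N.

F ≈ 3.67e5 N

Cap-side area A_cap = π/4 × (176 mm)² = 24330 mm^2
F = P × A_cap = 15.1 MPa × A_cap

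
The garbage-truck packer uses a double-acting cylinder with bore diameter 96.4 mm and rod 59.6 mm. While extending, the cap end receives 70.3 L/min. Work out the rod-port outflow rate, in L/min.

Q_out ≈ 43.4 L/min

Cap-side area A_cap = π/4 × (96.4 mm)² = 7299 mm^2
Rod-side annular area A_ann = π/4 × (96.4² − 59.6²) = 4509 mm^2
Piston speed v = Q_in/A_cap; rod-end outflow Q_out = v × A_ann = Q_in × A_ann/A_cap.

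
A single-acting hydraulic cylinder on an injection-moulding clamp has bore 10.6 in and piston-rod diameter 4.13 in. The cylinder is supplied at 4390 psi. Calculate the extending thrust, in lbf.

F ≈ 3.87e5 lbf

Cap-side area A_cap = π/4 × (10.6 in)² = 88.25 in^2
F = P × A_cap = 4390 psi × A_cap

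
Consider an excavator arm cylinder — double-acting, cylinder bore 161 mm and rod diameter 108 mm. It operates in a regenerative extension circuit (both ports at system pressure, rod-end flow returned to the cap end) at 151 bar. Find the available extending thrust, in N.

With equal pressure on both faces, forces on the annular region cancel; the net push is pressure × rod cross-section.
Rod cross-section A_rod = π/4 × (108 mm)² = 9161 mm^2
F = P × A_rod

F ≈ 1.38e5 N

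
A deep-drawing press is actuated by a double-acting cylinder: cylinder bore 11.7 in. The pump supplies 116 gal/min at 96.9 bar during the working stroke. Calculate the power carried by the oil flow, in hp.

W ≈ 95.1 hp

Hydraulic power = P × Q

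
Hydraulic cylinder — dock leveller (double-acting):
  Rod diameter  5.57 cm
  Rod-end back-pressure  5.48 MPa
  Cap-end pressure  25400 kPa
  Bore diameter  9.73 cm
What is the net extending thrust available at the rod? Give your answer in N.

F ≈ 1.61e5 N

Cap-side area A_cap = π/4 × (9.73 cm)² = 74.36 cm^2
Rod-side annular area A_ann = π/4 × (9.73² − 5.57²) = 49.99 cm^2
Net thrust = P_cap·A_cap − P_rod·A_ann = 1.889e5 N − 27390 N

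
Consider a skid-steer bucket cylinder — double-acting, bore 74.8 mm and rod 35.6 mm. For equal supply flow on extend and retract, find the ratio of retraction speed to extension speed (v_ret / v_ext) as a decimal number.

Cap-side area A_cap = π/4 × (74.8 mm)² = 4394 mm^2
Rod-side annular area A_ann = π/4 × (74.8² − 35.6²) = 3399 mm^2
For equal Q, v ∝ 1/A, so v_ret/v_ext = A_cap/A_ann.

v_ret/v_ext ≈ 1.29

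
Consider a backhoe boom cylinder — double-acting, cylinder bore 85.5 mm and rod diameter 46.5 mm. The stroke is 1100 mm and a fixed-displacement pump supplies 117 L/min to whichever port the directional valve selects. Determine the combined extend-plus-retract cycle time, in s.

t ≈ 5.52 s

Cap-side area A_cap = π/4 × (85.5 mm)² = 5741 mm^2
Rod-side annular area A_ann = π/4 × (85.5² − 46.5²) = 4043 mm^2
t_ext = A_cap·L/Q = 3.239 s
t_ret = A_ann·L/Q = 2.281 s
t_cycle = t_ext + t_ret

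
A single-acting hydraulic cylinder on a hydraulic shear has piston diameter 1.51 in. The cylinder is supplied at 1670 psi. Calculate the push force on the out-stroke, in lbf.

Cap-side area A_cap = π/4 × (1.51 in)² = 1.791 in^2
F = P × A_cap = 1670 psi × A_cap

F ≈ 2990 lbf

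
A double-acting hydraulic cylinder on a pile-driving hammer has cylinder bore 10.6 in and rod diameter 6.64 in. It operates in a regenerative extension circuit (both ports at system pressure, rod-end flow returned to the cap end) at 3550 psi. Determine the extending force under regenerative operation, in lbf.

With equal pressure on both faces, forces on the annular region cancel; the net push is pressure × rod cross-section.
Rod cross-section A_rod = π/4 × (6.64 in)² = 34.63 in^2
F = P × A_rod

F ≈ 1.23e5 lbf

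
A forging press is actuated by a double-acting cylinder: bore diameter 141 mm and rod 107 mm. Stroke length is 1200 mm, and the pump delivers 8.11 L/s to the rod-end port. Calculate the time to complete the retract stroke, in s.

t ≈ 0.980 s

Rod-side annular area A_ann = π/4 × (141² − 107²) = 6622 mm^2
Swept volume V = A × L; t = V / Q = A·L / Q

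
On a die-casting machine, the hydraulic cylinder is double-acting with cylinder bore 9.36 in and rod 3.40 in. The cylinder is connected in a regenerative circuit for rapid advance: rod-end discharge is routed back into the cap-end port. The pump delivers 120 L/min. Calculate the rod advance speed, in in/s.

v ≈ 13.4 in/s

In regeneration the rod-end outflow joins the pump flow into the cap end, so the net volume the pump must supply per unit advance equals the rod cross-section area.
Rod cross-section A_rod = π/4 × (3.40 in)² = 9.079 in^2
v = Q_pump / A_rod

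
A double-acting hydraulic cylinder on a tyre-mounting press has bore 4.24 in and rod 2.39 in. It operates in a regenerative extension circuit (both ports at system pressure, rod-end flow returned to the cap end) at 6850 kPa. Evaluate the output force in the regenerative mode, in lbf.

With equal pressure on both faces, forces on the annular region cancel; the net push is pressure × rod cross-section.
Rod cross-section A_rod = π/4 × (2.39 in)² = 4.486 in^2
F = P × A_rod

F ≈ 4460 lbf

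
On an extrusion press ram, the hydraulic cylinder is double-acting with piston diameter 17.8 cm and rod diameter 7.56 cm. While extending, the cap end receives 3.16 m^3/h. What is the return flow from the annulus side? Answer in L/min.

Cap-side area A_cap = π/4 × (17.8 cm)² = 248.8 cm^2
Rod-side annular area A_ann = π/4 × (17.8² − 7.56²) = 204.0 cm^2
Piston speed v = Q_in/A_cap; rod-end outflow Q_out = v × A_ann = Q_in × A_ann/A_cap.

Q_out ≈ 43.2 L/min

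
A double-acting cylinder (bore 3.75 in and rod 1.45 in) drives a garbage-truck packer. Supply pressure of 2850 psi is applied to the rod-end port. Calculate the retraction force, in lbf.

Rod-side annular area A_ann = π/4 × (3.75² − 1.45²) = 9.393 in^2
On retraction the pressure acts on the annular area (bore minus rod).
F = P × A_ann

F ≈ 26800 lbf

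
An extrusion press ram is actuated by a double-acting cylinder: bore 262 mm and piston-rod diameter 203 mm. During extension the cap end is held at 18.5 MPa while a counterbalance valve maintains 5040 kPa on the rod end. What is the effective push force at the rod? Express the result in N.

F ≈ 8.89e5 N

Cap-side area A_cap = π/4 × (262 mm)² = 53910 mm^2
Rod-side annular area A_ann = π/4 × (262² − 203²) = 21550 mm^2
Net thrust = P_cap·A_cap − P_rod·A_ann = 9.974e5 N − 1.086e5 N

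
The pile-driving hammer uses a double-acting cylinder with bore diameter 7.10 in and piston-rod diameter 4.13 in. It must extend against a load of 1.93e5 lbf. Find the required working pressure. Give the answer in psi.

P ≈ 4870 psi

Cap-side area A_cap = π/4 × (7.10 in)² = 39.59 in^2
P = F / A = 1.93e5 lbf / A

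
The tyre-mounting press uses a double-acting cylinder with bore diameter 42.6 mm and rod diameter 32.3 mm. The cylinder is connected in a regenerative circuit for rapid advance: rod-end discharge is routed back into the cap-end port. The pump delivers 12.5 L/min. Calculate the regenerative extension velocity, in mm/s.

In regeneration the rod-end outflow joins the pump flow into the cap end, so the net volume the pump must supply per unit advance equals the rod cross-section area.
Rod cross-section A_rod = π/4 × (32.3 mm)² = 819.4 mm^2
v = Q_pump / A_rod

v ≈ 254 mm/s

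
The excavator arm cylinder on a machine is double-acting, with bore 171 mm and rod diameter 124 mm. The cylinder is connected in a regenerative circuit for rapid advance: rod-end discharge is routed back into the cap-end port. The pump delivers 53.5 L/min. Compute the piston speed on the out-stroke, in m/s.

In regeneration the rod-end outflow joins the pump flow into the cap end, so the net volume the pump must supply per unit advance equals the rod cross-section area.
Rod cross-section A_rod = π/4 × (124 mm)² = 12080 mm^2
v = Q_pump / A_rod

v ≈ 0.0738 m/s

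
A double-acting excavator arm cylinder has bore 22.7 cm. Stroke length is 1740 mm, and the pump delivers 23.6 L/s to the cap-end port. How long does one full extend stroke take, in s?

Cap-side area A_cap = π/4 × (22.7 cm)² = 404.7 cm^2
Swept volume V = A × L; t = V / Q = A·L / Q

t ≈ 2.98 s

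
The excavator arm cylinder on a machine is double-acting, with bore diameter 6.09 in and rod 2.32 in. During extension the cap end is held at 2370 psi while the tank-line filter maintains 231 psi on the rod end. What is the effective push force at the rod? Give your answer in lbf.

Cap-side area A_cap = π/4 × (6.09 in)² = 29.13 in^2
Rod-side annular area A_ann = π/4 × (6.09² − 2.32²) = 24.90 in^2
Net thrust = P_cap·A_cap − P_rod·A_ann = 69040 lbf − 5752 lbf

F ≈ 63300 lbf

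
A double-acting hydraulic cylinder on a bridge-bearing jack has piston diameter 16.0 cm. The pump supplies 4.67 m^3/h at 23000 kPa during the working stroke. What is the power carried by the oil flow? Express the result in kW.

W ≈ 29.8 kW

Hydraulic power = P × Q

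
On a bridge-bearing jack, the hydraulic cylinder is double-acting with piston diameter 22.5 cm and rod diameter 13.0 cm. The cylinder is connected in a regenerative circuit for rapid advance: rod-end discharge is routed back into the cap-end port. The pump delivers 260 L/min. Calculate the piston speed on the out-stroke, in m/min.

In regeneration the rod-end outflow joins the pump flow into the cap end, so the net volume the pump must supply per unit advance equals the rod cross-section area.
Rod cross-section A_rod = π/4 × (13.0 cm)² = 132.7 cm^2
v = Q_pump / A_rod

v ≈ 19.6 m/min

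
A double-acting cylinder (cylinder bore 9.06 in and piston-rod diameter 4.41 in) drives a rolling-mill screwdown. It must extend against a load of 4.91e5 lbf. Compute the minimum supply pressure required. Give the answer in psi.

Cap-side area A_cap = π/4 × (9.06 in)² = 64.47 in^2
P = F / A = 4.91e5 lbf / A

P ≈ 7620 psi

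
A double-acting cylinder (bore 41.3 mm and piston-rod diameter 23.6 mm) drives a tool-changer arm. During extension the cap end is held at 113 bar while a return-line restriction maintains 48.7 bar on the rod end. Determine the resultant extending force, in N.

Cap-side area A_cap = π/4 × (41.3 mm)² = 1340 mm^2
Rod-side annular area A_ann = π/4 × (41.3² − 23.6²) = 902.2 mm^2
Net thrust = P_cap·A_cap − P_rod·A_ann = 15140 N − 4394 N

F ≈ 10700 N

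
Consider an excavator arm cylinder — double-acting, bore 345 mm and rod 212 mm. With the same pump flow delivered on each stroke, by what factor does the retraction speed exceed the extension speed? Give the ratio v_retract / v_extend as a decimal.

v_ret/v_ext ≈ 1.61

Cap-side area A_cap = π/4 × (345 mm)² = 93480 mm^2
Rod-side annular area A_ann = π/4 × (345² − 212²) = 58180 mm^2
For equal Q, v ∝ 1/A, so v_ret/v_ext = A_cap/A_ann.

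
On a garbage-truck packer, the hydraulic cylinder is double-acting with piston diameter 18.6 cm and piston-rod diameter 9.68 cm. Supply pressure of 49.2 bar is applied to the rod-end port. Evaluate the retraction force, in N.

F ≈ 97500 N

Rod-side annular area A_ann = π/4 × (18.6² − 9.68²) = 198.1 cm^2
On retraction the pressure acts on the annular area (bore minus rod).
F = P × A_ann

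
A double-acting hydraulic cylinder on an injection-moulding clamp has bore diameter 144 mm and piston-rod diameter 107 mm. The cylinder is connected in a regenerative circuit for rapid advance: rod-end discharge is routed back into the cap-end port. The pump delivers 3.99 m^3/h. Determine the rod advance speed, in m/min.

In regeneration the rod-end outflow joins the pump flow into the cap end, so the net volume the pump must supply per unit advance equals the rod cross-section area.
Rod cross-section A_rod = π/4 × (107 mm)² = 8992 mm^2
v = Q_pump / A_rod

v ≈ 7.40 m/min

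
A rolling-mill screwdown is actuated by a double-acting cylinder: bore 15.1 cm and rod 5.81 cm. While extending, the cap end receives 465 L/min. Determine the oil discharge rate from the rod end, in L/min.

Q_out ≈ 396 L/min

Cap-side area A_cap = π/4 × (15.1 cm)² = 179.1 cm^2
Rod-side annular area A_ann = π/4 × (15.1² − 5.81²) = 152.6 cm^2
Piston speed v = Q_in/A_cap; rod-end outflow Q_out = v × A_ann = Q_in × A_ann/A_cap.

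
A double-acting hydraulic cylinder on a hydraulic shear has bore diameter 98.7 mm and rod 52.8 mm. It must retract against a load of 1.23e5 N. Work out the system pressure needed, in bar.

Rod-side annular area A_ann = π/4 × (98.7² − 52.8²) = 5462 mm^2
Retraction: pressure acts on the annular area.
P = F / A = 1.23e5 N / A

P ≈ 225 bar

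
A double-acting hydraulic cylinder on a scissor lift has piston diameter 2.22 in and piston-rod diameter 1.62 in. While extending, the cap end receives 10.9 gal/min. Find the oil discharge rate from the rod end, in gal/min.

Cap-side area A_cap = π/4 × (2.22 in)² = 3.871 in^2
Rod-side annular area A_ann = π/4 × (2.22² − 1.62²) = 1.810 in^2
Piston speed v = Q_in/A_cap; rod-end outflow Q_out = v × A_ann = Q_in × A_ann/A_cap.

Q_out ≈ 5.10 gal/min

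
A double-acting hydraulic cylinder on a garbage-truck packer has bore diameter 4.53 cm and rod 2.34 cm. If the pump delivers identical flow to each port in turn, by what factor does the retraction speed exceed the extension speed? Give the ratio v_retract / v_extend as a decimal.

v_ret/v_ext ≈ 1.36

Cap-side area A_cap = π/4 × (4.53 cm)² = 16.12 cm^2
Rod-side annular area A_ann = π/4 × (4.53² − 2.34²) = 11.82 cm^2
For equal Q, v ∝ 1/A, so v_ret/v_ext = A_cap/A_ann.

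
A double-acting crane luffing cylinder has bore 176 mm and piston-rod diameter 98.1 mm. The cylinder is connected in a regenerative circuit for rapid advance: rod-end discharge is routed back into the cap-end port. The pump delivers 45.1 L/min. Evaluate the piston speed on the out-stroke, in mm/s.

In regeneration the rod-end outflow joins the pump flow into the cap end, so the net volume the pump must supply per unit advance equals the rod cross-section area.
Rod cross-section A_rod = π/4 × (98.1 mm)² = 7558 mm^2
v = Q_pump / A_rod

v ≈ 99.4 mm/s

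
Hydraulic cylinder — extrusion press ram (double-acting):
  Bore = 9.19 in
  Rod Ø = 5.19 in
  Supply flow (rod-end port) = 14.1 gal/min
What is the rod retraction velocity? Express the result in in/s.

v ≈ 1.20 in/s

Rod-side annular area A_ann = π/4 × (9.19² − 5.19²) = 45.18 in^2
Flow into the rod-end port fills the annular volume.
v = Q / A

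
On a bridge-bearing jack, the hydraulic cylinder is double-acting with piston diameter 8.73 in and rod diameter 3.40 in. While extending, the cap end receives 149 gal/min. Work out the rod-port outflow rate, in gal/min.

Cap-side area A_cap = π/4 × (8.73 in)² = 59.86 in^2
Rod-side annular area A_ann = π/4 × (8.73² − 3.40²) = 50.78 in^2
Piston speed v = Q_in/A_cap; rod-end outflow Q_out = v × A_ann = Q_in × A_ann/A_cap.

Q_out ≈ 126 gal/min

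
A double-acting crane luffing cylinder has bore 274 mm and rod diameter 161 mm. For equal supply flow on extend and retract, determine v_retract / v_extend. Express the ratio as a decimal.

Cap-side area A_cap = π/4 × (274 mm)² = 58960 mm^2
Rod-side annular area A_ann = π/4 × (274² − 161²) = 38610 mm^2
For equal Q, v ∝ 1/A, so v_ret/v_ext = A_cap/A_ann.

v_ret/v_ext ≈ 1.53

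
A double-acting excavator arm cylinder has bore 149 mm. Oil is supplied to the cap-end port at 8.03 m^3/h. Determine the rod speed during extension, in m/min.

Cap-side area A_cap = π/4 × (149 mm)² = 17440 mm^2
v = Q / A

v ≈ 7.68 m/min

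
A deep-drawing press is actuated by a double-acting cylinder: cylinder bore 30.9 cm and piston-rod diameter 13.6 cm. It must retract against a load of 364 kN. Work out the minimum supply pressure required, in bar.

P ≈ 60.2 bar

Rod-side annular area A_ann = π/4 × (30.9² − 13.6²) = 604.6 cm^2
Retraction: pressure acts on the annular area.
P = F / A = 364 kN / A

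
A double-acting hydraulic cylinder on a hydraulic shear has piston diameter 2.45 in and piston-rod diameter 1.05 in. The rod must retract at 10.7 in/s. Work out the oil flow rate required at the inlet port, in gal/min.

Rod-side annular area A_ann = π/4 × (2.45² − 1.05²) = 3.848 in^2
Q = A × v

Q ≈ 10.7 gal/min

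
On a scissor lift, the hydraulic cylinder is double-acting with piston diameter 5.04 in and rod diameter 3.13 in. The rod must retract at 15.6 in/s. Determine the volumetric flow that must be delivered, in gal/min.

Rod-side annular area A_ann = π/4 × (5.04² − 3.13²) = 12.26 in^2
Q = A × v

Q ≈ 49.7 gal/min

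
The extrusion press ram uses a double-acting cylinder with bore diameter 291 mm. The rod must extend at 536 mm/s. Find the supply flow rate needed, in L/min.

Cap-side area A_cap = π/4 × (291 mm)² = 66510 mm^2
Q = A × v

Q ≈ 2140 L/min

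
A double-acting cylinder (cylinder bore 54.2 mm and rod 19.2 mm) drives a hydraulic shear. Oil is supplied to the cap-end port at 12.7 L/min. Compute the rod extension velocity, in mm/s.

v ≈ 91.7 mm/s

Cap-side area A_cap = π/4 × (54.2 mm)² = 2307 mm^2
v = Q / A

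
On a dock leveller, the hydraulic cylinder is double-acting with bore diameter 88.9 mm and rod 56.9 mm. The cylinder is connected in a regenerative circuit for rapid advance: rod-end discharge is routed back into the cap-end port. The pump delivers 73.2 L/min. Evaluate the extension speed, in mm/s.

v ≈ 480 mm/s

In regeneration the rod-end outflow joins the pump flow into the cap end, so the net volume the pump must supply per unit advance equals the rod cross-section area.
Rod cross-section A_rod = π/4 × (56.9 mm)² = 2543 mm^2
v = Q_pump / A_rod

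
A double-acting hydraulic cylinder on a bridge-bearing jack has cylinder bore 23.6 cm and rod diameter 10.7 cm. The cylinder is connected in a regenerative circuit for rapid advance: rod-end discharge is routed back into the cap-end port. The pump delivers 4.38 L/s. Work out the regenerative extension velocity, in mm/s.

In regeneration the rod-end outflow joins the pump flow into the cap end, so the net volume the pump must supply per unit advance equals the rod cross-section area.
Rod cross-section A_rod = π/4 × (10.7 cm)² = 89.92 cm^2
v = Q_pump / A_rod

v ≈ 487 mm/s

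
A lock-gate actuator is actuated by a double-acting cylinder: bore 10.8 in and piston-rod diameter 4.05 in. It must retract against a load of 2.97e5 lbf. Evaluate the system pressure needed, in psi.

P ≈ 3770 psi

Rod-side annular area A_ann = π/4 × (10.8² − 4.05²) = 78.73 in^2
Retraction: pressure acts on the annular area.
P = F / A = 2.97e5 lbf / A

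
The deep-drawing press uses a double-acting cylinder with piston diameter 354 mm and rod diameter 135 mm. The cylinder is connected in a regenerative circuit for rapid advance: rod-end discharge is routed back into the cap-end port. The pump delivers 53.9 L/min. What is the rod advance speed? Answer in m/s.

In regeneration the rod-end outflow joins the pump flow into the cap end, so the net volume the pump must supply per unit advance equals the rod cross-section area.
Rod cross-section A_rod = π/4 × (135 mm)² = 14310 mm^2
v = Q_pump / A_rod

v ≈ 0.0628 m/s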